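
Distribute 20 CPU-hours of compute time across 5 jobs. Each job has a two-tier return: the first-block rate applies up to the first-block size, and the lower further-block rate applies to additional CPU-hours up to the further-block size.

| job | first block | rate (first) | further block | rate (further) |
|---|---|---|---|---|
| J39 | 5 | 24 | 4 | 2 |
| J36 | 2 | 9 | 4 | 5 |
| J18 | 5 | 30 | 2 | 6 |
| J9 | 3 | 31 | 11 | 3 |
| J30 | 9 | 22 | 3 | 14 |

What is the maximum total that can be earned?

Order all 10 blocks by rate: J9/first 31 > J18/first 30 > J39/first 24 > J30/first 22 > J30/second 14 > J36/first 9 > J18/second 6 > J36/second 5 > J9/second 3 > J39/second 2.
J9/first (31): +3 → 17 left.
Fill J18 first block (5 at 30) → 12 left.
J39 first at 24: fill all 5 → 7 left.
J30 first at 22: only 7 left, fill 7.
Total = 31×3 + 30×5 + 24×5 + 22×7 = 517.

517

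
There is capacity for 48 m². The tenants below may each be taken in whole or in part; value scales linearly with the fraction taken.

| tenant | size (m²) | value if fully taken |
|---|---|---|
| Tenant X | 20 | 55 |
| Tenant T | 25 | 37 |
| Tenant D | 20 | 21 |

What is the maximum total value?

Best value per unit of size first: Tenant X 55/20≈2.75, Tenant T 37/25≈1.48, Tenant D 21/20≈1.05.
Take all of Tenant X (20 m², value 55) ; 28 m² left.
Tenant T: take in full, 25 m² for value 37 ; 3 left.
Only 3 m² remain; take 3/20 of Tenant D for value 21×3/20 = 3.15.
Total value = 95.15.

95.15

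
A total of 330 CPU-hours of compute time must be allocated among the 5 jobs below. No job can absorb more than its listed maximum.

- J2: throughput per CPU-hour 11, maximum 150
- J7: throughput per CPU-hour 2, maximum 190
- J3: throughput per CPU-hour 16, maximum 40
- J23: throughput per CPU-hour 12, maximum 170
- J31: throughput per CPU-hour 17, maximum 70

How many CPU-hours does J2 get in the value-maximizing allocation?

Rank by throughput per CPU-hour: J31 17 > J3 16 > J23 12 > J2 11 > J7 2.
J31: +70 to 70 (cap) — 260 left.
J3 takes 40 to reach its cap of 40 — 220 left.
Give J23 170 to hit its cap of 170 — 50 left.
J2: +50 (room for 150) → 50. Pool exhausted.

50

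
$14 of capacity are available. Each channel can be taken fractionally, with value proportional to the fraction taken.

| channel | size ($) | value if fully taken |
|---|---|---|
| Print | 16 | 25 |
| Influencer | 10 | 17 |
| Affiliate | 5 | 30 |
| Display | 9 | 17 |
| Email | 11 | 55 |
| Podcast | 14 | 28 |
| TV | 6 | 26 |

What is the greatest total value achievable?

Sort by value density: Affiliate 30/5≈6, Email 55/11≈5, TV 26/6≈4.33, Podcast 28/14≈2, Display 17/9≈1.89, Influencer 17/10≈1.7, Print 25/16≈1.56.
Affiliate: take in full, 5 $ for value 30 ; 9 left.
Only 9 $ remain; take 9/11 of Email for value 55×9/11 = 45.
Total value = 75.

75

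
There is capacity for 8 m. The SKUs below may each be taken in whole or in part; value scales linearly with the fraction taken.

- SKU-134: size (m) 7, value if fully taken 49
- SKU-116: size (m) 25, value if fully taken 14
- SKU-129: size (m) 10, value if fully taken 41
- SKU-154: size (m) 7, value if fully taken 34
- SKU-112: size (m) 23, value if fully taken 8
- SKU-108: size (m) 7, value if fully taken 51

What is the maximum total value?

58

Rank by value-to-size ratio: SKU-108 51/7≈7.29, SKU-134 49/7≈7, SKU-154 34/7≈4.86, SKU-129 41/10≈4.1, SKU-116 14/25≈0.56, SKU-112 8/23≈0.348.
SKU-108: take in full, 7 m for value 51 ; 1 left.
1 m left: a 1/7 share of SKU-134 gives 49×1/7 = 7.
Total value = 58.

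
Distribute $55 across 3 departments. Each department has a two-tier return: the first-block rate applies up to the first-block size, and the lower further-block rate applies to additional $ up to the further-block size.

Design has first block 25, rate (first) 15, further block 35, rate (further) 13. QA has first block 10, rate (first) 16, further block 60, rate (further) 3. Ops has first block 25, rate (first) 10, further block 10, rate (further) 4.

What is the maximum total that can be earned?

Treat each block as its own option and order by rate: QA/T1 16 > Design/T1 15 > Design/T2 13 > Ops/T1 10 > Ops/T2 4 > QA/T2 3.
Fill QA T1 block (10 at 16) ; 45 left.
Fill Design T1 block (25 at 15) ; 20 left.
Design/T2: +20 of 35 at 13; pool empty.
Total = 16×10 + 15×25 + 13×20 = 795.

795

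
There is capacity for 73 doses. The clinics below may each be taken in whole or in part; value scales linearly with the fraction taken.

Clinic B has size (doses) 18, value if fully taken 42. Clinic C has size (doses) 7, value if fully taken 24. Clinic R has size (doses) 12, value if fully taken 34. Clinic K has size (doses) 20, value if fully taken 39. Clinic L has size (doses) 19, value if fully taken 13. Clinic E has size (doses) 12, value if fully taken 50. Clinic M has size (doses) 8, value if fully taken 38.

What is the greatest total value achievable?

219.2

Rank by value-to-size ratio: Clinic M 38/8≈4.75, Clinic E 50/12≈4.17, Clinic C 24/7≈3.43, Clinic R 34/12≈2.83, Clinic B 42/18≈2.33, Clinic K 39/20≈1.95, Clinic L 13/19≈0.684.
Take all of Clinic M (8 doses, value 38) → 65 doses left.
Clinic E: take in full, 12 doses for value 50 → 53 left.
Take all of Clinic C (7 doses, value 24) → 46 doses left.
Take all of Clinic R (12 doses, value 34) → 34 doses left.
All 18 doses of Clinic B fit (value 42) → 16 remain.
16 doses left: a 16/20 share of Clinic K gives 39×16/20 = 31.2.
Total value = 219.2.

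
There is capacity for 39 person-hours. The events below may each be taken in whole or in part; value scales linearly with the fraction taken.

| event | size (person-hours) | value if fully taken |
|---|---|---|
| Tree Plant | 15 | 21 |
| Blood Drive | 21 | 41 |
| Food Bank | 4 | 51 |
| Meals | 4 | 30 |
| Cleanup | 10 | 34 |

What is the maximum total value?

156

Sort by value density: Food Bank 51/4≈12.8, Meals 30/4≈7.5, Cleanup 34/10≈3.4, Blood Drive 41/21≈1.95, Tree Plant 21/15≈1.4.
All 4 person-hours of Food Bank fit (value 51) ; 35 remain.
Meals: take in full, 4 person-hours for value 30 ; 31 left.
Take all of Cleanup (10 person-hours, value 34) ; 21 person-hours left.
Blood Drive: take in full, 21 person-hours for value 41 ; 0 left.
Total value = 156.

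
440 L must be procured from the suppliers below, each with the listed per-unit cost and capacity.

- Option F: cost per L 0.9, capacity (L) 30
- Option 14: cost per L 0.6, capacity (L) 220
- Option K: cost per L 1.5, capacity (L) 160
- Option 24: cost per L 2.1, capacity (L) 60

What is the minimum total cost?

462

Fill from the cheapest supplier first.
Option 14 (0.6): use full 220 → 220 L to go.
Option F at 0.9: take all 30 L → 190 still needed.
Option K at 1.5: take all 160 L → 30 still needed.
Option 24 at 2.1: take 30 of its 60 → requirement met.
Cost = 220×0.6 + 30×0.9 + 160×1.5 + 30×2.1 = 462.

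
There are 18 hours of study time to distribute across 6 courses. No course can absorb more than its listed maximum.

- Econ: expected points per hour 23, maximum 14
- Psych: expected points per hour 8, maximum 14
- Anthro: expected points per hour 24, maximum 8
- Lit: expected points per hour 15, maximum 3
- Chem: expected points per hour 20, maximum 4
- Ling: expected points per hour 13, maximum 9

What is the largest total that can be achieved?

Order the courses by expected points per hour: Anthro 24 > Econ 23 > Chem 20 > Lit 15 > Ling 13 > Psych 8.
Give Anthro 8 to hit its cap of 8 — 10 left.
Only 10 left; Econ takes them to reach 10.
Total = 23×10 + 24×8 = 422.

422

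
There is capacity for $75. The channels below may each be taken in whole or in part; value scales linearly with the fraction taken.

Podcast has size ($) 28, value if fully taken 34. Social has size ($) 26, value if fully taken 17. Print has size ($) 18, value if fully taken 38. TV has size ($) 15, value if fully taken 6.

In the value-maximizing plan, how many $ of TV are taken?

Sort by value density: Print 38/18≈2.11, Podcast 34/28≈1.21, Social 17/26≈0.654, TV 6/15≈0.4.
Take all of Print (18 $, value 38) — 57 $ left.
All 28 $ of Podcast fit (value 34) — 29 remain.
Social: take in full, 26 $ for value 17 — 3 left.
Only 3 $ remain; take 3/15 of TV for value 6×3/15 = 1.2.

3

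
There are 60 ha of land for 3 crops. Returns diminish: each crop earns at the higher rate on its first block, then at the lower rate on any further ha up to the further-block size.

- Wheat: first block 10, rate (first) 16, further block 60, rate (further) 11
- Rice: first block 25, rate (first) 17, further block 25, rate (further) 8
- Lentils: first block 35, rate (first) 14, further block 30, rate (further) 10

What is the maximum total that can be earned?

935

Treat each block as its own option and order by rate: Rice/tier1 17 > Wheat/tier1 16 > Lentils/tier1 14 > Wheat/tier2 11 > Lentils/tier2 10 > Rice/tier2 8.
Fill Rice tier1 block (25 at 17) — 35 left.
Wheat tier1 at 16: fill all 10 — 25 left.
25 remain; put them into Lentils tier1 at 14.
Total = 17×25 + 16×10 + 14×25 = 935.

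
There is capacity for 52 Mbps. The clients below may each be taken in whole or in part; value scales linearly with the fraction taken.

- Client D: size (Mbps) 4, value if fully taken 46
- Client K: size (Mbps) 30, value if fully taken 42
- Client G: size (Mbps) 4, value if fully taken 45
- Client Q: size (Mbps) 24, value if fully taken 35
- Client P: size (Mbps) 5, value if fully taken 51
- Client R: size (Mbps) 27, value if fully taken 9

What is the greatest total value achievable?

Rank by value-to-size ratio: Client D 46/4≈11.5, Client G 45/4≈11.2, Client P 51/5≈10.2, Client Q 35/24≈1.46, Client K 42/30≈1.4, Client R 9/27≈0.333.
All 4 Mbps of Client D fit (value 46) — 48 remain.
Take all of Client G (4 Mbps, value 45) — 44 Mbps left.
Client P: take in full, 5 Mbps for value 51 — 39 left.
All 24 Mbps of Client Q fit (value 35) — 15 remain.
15 Mbps left: a 15/30 share of Client K gives 42×15/30 = 21.
Total value = 198.

198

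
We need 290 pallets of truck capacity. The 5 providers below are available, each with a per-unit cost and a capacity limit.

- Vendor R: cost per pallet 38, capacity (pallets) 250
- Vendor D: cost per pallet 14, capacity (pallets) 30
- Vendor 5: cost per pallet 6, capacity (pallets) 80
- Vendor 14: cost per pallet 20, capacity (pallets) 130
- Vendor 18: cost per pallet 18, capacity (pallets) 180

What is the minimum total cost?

Fill from the cheapest provider first.
Vendor 5 (6): use full 80 — 210 pallets to go.
Vendor D at 14: take all 30 pallets — 180 still needed.
Vendor 18 at 18: take all 180 pallets — 0 still needed.
Vendor 14, Vendor R: unused.
Cost = 80×6 + 30×14 + 180×18 = 4140.

4140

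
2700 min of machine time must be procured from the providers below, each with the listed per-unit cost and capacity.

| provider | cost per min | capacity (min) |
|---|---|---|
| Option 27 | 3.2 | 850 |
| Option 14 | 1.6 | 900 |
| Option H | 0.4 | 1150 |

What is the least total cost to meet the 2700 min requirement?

Cheapest first:
Take 1150 from Option H at 0.4 — need 1550 more.
Take 900 from Option 14 at 1.6 — need 650 more.
Option 27 (3.2): take the remaining 650 — done.
Cost = 1150×0.4 + 900×1.6 + 650×3.2 = 3980.

3980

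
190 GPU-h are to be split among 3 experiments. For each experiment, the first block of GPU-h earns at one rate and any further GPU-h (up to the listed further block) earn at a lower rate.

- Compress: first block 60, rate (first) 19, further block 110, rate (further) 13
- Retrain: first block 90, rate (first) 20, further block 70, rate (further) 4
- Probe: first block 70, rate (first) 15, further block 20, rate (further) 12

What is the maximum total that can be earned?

Rank every tier by rate: Retrain/tier1 20 > Compress/tier1 19 > Probe/tier1 15 > Compress/tier2 13 > Probe/tier2 12 > Retrain/tier2 4.
Retrain tier1 at 20: fill all 90 → 100 left.
Compress tier1 at 19: fill all 60 → 40 left.
Probe/tier1: +40 of 70 at 15; pool empty.
Total = 20×90 + 19×60 + 15×40 = 3540.

3540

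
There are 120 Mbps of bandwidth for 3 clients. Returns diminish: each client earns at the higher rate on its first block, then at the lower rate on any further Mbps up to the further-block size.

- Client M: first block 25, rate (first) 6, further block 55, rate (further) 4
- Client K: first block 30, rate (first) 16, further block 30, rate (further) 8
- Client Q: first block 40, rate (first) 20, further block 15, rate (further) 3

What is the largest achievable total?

Rank every tier by rate: Client Q/tier1 20 > Client K/tier1 16 > Client K/tier2 8 > Client M/tier1 6 > Client M/tier2 4 > Client Q/tier2 3.
Fill Client Q tier1 block (40 at 20) ; 80 left.
Fill Client K tier1 block (30 at 16) ; 50 left.
Fill Client K tier2 block (30 at 8) ; 20 left.
20 remain; put them into Client M tier1 at 6.
Total = 20×40 + 16×30 + 8×30 + 6×20 = 1640.

1640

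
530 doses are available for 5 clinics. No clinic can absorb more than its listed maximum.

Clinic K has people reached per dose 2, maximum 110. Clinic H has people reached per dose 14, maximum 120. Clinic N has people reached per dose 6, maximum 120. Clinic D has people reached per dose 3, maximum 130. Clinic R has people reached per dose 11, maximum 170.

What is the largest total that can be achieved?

4630

Order the clinics by people reached per dose: Clinic H 14 > Clinic R 11 > Clinic N 6 > Clinic D 3 > Clinic K 2.
Clinic H: +120 to 120 (cap) ; 410 left.
Give Clinic R 170 to hit its cap of 170 ; 240 left.
Clinic N: +120 to 120 (cap) ; 120 left.
Clinic D has room for 130 but only 120 remain, so it gets 120.
Total = 14×120 + 6×120 + 3×120 + 11×170 = 4630.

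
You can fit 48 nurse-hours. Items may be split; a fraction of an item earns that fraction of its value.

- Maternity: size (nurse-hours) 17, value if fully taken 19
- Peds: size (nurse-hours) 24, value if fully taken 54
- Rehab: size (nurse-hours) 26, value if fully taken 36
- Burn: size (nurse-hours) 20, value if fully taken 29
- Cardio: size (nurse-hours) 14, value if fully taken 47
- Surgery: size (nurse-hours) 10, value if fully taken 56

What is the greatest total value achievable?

Sort by value density: Surgery 56/10≈5.6, Cardio 47/14≈3.36, Peds 54/24≈2.25, Burn 29/20≈1.45, Rehab 36/26≈1.38, Maternity 19/17≈1.12.
Surgery: take in full, 10 nurse-hours for value 56 — 38 left.
All 14 nurse-hours of Cardio fit (value 47) — 24 remain.
Take all of Peds (24 nurse-hours, value 54) — 0 nurse-hours left.
Total value = 157.

157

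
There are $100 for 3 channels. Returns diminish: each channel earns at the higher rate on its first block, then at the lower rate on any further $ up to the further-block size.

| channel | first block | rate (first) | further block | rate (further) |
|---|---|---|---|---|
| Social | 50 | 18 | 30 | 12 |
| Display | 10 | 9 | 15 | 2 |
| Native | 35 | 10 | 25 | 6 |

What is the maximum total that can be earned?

Order all 6 blocks by rate: Social/first 18 > Social/second 12 > Native/first 10 > Display/first 9 > Native/second 6 > Display/second 2.
Social/first (18): +50 — 50 left.
Social second at 12: fill all 30 — 20 left.
Native/first: +20 of 35 at 10; pool empty.
Total = 18×50 + 12×30 + 10×20 = 1460.

1460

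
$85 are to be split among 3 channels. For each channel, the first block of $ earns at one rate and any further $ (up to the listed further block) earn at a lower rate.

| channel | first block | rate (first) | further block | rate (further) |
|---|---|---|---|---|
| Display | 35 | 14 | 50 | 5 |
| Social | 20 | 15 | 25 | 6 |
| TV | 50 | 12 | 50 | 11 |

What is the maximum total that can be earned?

1150

Rank every tier by rate: Social/tier1 15 > Display/tier1 14 > TV/tier1 12 > TV/tier2 11 > Social/tier2 6 > Display/tier2 5.
Social/tier1 (15): +20 — 65 left.
Fill Display tier1 block (35 at 14) — 30 left.
TV/tier1: +30 of 50 at 12; pool empty.
Total = 15×20 + 14×35 + 12×30 = 1150.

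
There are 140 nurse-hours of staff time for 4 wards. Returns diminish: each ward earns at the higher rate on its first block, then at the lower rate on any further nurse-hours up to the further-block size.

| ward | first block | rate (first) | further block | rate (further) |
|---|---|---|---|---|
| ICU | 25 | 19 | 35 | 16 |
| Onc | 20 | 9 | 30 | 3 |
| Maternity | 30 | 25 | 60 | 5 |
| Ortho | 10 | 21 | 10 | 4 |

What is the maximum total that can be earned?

2275

Order all 8 blocks by rate: Maternity/first 25 > Ortho/first 21 > ICU/first 19 > ICU/second 16 > Onc/first 9 > Maternity/second 5 > Ortho/second 4 > Onc/second 3.
Maternity/first (25): +30 ; 110 left.
Ortho first at 21: fill all 10 ; 100 left.
ICU first at 19: fill all 25 ; 75 left.
ICU second at 16: fill all 35 ; 40 left.
Onc first at 9: fill all 20 ; 20 left.
20 remain; put them into Maternity second at 5.
Total = 25×30 + 21×10 + 19×25 + 16×35 + 9×20 + 5×20 = 2275.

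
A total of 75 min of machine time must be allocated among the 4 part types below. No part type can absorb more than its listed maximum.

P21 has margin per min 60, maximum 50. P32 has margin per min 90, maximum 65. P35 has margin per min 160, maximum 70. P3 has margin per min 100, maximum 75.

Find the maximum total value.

Order the part types by margin per min: P35 160 > P3 100 > P32 90 > P21 60.
P35 takes 70 to reach its cap of 70 ; 5 left.
P3 has room for 75 but only 5 remain, so it gets 5.
Total = 160×70 + 100×5 = 11700.

11700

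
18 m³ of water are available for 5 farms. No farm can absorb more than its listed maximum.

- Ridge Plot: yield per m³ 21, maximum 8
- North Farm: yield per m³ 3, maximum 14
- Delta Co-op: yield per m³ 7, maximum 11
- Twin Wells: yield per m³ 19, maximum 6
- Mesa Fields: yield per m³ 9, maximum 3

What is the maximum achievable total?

316

Highest yield per m³ first: Ridge Plot 21 > Twin Wells 19 > Mesa Fields 9 > Delta Co-op 7 > North Farm 3.
Ridge Plot: +8 to 8 (cap) ; 10 left.
Twin Wells: +6 to 6 (cap) ; 4 left.
Give Mesa Fields 3 to hit its cap of 3 ; 1 left.
Delta Co-op has room for 11 but only 1 remain, so it gets 1.
Total = 21×8 + 7×1 + 19×6 + 9×3 = 316.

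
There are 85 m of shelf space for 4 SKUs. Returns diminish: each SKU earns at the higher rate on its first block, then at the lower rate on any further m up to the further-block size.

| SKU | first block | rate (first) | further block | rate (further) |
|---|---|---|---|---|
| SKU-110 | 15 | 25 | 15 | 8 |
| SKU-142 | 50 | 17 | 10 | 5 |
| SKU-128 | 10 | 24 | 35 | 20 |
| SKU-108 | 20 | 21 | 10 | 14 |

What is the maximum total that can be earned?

1820

Treat each block as its own option and order by rate: SKU-110/first 25 > SKU-128/first 24 > SKU-108/first 21 > SKU-128/second 20 > SKU-142/first 17 > SKU-108/second 14 > SKU-110/second 8 > SKU-142/second 5.
SKU-110/first (25): +15 — 70 left.
SKU-128/first (24): +10 — 60 left.
Fill SKU-108 first block (20 at 21) — 40 left.
SKU-128/second (20): +35 — 5 left.
SKU-142/first: +5 of 50 at 17; pool empty.
Total = 25×15 + 24×10 + 21×20 + 20×35 + 17×5 = 1820.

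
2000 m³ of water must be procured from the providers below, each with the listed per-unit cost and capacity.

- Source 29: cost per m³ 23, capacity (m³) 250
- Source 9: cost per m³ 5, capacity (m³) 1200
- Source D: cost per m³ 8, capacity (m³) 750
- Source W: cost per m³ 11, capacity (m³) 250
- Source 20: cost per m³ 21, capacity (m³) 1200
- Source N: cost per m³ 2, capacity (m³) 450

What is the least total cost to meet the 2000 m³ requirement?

Use providers in increasing cost order.
Take 450 from Source N at 2 ; need 1550 more.
Source 9 (5): use full 1200 ; 350 m³ to go.
Source D (8): take the remaining 350 ; done.
Source W, Source 20, Source 29: unused.
Cost = 450×2 + 1200×5 + 350×8 = 9700.

9700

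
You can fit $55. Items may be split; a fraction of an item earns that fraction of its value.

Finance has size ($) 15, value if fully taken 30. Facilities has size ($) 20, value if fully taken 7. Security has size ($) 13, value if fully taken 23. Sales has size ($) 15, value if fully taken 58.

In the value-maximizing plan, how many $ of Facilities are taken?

12

Best value per unit of size first: Sales 58/15≈3.87, Finance 30/15≈2, Security 23/13≈1.77, Facilities 7/20≈0.35.
Sales: take in full, 15 $ for value 58 ; 40 left.
All 15 $ of Finance fit (value 30) ; 25 remain.
All 13 $ of Security fit (value 23) ; 12 remain.
Only 12 $ remain; take 12/20 of Facilities for value 7×12/20 = 4.2.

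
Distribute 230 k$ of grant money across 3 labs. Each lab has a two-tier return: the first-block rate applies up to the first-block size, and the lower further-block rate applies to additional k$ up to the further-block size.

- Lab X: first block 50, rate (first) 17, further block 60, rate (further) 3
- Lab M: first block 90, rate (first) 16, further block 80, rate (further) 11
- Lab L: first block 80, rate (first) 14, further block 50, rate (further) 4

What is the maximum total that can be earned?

3520

Treat each block as its own option and order by rate: Lab X/tier1 17 > Lab M/tier1 16 > Lab L/tier1 14 > Lab M/tier2 11 > Lab L/tier2 4 > Lab X/tier2 3.
Lab X/tier1 (17): +50 → 180 left.
Fill Lab M tier1 block (90 at 16) → 90 left.
Fill Lab L tier1 block (80 at 14) → 10 left.
Lab M tier2 at 11: only 10 left, fill 10.
Total = 17×50 + 16×90 + 14×80 + 11×10 = 3520.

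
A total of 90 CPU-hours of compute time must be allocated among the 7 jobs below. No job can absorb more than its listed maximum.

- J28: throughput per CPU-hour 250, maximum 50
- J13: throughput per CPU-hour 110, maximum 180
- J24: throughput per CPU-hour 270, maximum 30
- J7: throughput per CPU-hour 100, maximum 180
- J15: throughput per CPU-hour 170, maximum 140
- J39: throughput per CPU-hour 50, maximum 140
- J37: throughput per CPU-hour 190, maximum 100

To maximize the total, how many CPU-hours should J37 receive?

10

Order the jobs by throughput per CPU-hour: J24 270 > J28 250 > J37 190 > J15 170 > J13 110 > J7 100 > J39 50.
J24: +30 to 30 (cap) — 60 left.
J28: +50 to 50 (cap) — 10 left.
J37 has room for 100 but only 10 remain, so it gets 10.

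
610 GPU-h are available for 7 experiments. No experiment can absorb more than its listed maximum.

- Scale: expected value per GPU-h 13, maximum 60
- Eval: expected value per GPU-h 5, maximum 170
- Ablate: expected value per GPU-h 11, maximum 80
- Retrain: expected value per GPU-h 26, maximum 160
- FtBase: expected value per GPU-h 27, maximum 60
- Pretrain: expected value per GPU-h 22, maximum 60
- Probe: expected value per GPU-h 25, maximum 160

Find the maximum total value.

Rank by expected value per GPU-h: FtBase 27 > Retrain 26 > Probe 25 > Pretrain 22 > Scale 13 > Ablate 11 > Eval 5.
Give FtBase 60 to hit its cap of 60 → 550 left.
Retrain takes 160 to reach its cap of 160 → 390 left.
Probe: +160 to 160 (cap) → 230 left.
Pretrain takes 60 to reach its cap of 60 → 170 left.
Scale takes 60 to reach its cap of 60 → 110 left.
Give Ablate 80 to hit its cap of 80 → 30 left.
Eval has room for 170 but only 30 remain, so it gets 30.
Total = 13×60 + 5×30 + 11×80 + 26×160 + 27×60 + 22×60 + 25×160 = 12910.

12910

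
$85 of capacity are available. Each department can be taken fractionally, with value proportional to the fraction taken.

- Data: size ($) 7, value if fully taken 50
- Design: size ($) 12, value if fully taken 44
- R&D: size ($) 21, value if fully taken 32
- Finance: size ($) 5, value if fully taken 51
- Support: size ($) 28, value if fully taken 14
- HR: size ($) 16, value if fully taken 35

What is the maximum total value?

Best value per unit of size first: Finance 51/5≈10.2, Data 50/7≈7.14, Design 44/12≈3.67, HR 35/16≈2.19, R&D 32/21≈1.52, Support 14/28≈0.5.
Finance: take in full, 5 $ for value 51 → 80 left.
Data: take in full, 7 $ for value 50 → 73 left.
All 12 $ of Design fit (value 44) → 61 remain.
Take all of HR (16 $, value 35) → 45 $ left.
R&D: take in full, 21 $ for value 32 → 24 left.
24 $ left: a 24/28 share of Support gives 14×24/28 = 12.
Total value = 224.

224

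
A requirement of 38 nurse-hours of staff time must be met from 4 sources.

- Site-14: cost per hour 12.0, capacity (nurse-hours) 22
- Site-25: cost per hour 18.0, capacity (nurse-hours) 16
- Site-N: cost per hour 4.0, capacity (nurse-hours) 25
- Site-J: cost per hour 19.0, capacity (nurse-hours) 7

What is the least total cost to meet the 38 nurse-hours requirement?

256

Fill from the cheapest source first.
Take 25 from Site-N at 4.0 ; need 13 more.
Site-14 at 12.0: take 13 of its 22 ; requirement met.
Site-25, Site-J: unused.
Cost = 25×4.0 + 13×12.0 = 256.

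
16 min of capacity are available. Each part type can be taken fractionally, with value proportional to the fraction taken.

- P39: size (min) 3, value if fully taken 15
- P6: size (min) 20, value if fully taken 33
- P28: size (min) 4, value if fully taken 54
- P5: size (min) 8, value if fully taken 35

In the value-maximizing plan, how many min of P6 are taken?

1

Rank by value-to-size ratio: P28 54/4≈13.5, P39 15/3≈5, P5 35/8≈4.38, P6 33/20≈1.65.
All 4 min of P28 fit (value 54) → 12 remain.
All 3 min of P39 fit (value 15) → 9 remain.
All 8 min of P5 fit (value 35) → 1 remain.
Only 1 min remain; take 1/20 of P6 for value 33×1/20 = 1.65.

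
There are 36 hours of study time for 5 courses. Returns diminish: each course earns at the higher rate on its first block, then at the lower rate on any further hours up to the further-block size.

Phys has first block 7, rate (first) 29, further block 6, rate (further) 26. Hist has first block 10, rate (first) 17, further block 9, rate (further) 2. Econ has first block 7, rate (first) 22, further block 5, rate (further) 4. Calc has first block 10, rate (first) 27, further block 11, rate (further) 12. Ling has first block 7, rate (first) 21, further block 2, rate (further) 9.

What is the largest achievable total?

Order all 10 blocks by rate: Phys/first 29 > Calc/first 27 > Phys/second 26 > Econ/first 22 > Ling/first 21 > Hist/first 17 > Calc/second 12 > Ling/second 9 > Econ/second 4 > Hist/second 2.
Phys/first (29): +7 — 29 left.
Calc/first (27): +10 — 19 left.
Phys second at 26: fill all 6 — 13 left.
Econ/first (22): +7 — 6 left.
Ling/first: +6 of 7 at 21; pool empty.
Total = 29×7 + 27×10 + 26×6 + 22×7 + 21×6 = 909.

909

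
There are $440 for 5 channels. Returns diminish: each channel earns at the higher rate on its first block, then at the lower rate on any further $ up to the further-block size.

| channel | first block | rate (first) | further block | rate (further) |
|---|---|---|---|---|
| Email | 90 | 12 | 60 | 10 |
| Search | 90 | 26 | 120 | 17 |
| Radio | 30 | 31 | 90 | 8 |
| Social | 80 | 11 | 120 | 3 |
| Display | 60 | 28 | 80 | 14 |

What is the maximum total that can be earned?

Order all 10 blocks by rate: Radio/T1 31 > Display/T1 28 > Search/T1 26 > Search/T2 17 > Display/T2 14 > Email/T1 12 > Social/T1 11 > Email/T2 10 > Radio/T2 8 > Social/T2 3.
Radio T1 at 31: fill all 30 → 410 left.
Display T1 at 28: fill all 60 → 350 left.
Fill Search T1 block (90 at 26) → 260 left.
Search T2 at 17: fill all 120 → 140 left.
Display/T2 (14): +80 → 60 left.
Email/T1: +60 of 90 at 12; pool empty.
Total = 31×30 + 28×60 + 26×90 + 17×120 + 14×80 + 12×60 = 8830.

8830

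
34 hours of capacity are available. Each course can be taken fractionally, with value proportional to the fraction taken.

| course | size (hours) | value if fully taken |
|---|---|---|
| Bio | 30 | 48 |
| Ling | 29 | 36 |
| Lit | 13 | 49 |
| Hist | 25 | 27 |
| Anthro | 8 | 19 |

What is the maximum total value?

88.8

Sort by value density: Lit 49/13≈3.77, Anthro 19/8≈2.38, Bio 48/30≈1.6, Ling 36/29≈1.24, Hist 27/25≈1.08.
All 13 hours of Lit fit (value 49) — 21 remain.
All 8 hours of Anthro fit (value 19) — 13 remain.
Fill the last 13 hours with part of Bio: 13/30 of it earns 20.8.
Total value = 88.8.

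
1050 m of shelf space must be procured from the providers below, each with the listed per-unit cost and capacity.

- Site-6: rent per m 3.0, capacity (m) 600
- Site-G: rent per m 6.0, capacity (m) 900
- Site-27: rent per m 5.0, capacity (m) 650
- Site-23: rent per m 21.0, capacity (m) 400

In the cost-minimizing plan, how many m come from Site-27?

Cheapest first:
Site-6 at 3.0: take all 600 m ; 450 still needed.
Site-27 (5.0): take the remaining 450 ; done.
Site-G, Site-23: unused.

450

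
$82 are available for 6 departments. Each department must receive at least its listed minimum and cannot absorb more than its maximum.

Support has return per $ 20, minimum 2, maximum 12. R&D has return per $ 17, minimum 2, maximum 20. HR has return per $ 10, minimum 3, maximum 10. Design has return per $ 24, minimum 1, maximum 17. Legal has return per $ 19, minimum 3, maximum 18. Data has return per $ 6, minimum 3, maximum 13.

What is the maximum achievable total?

1460

Meeting every minimum uses 2+2+3+1+3+3 = 14 $, leaving 68.
Rank by return per $: Design 24 > Support 20 > Legal 19 > R&D 17 > HR 10 > Data 6.
Design takes 16 more to reach its cap of 17 — 52 left.
Support takes 10 more to reach its cap of 12 — 42 left.
Give Legal 15 more to hit its cap of 18 — 27 left.
R&D takes 18 more to reach its cap of 20 — 9 left.
Give HR 7 more to hit its cap of 10 — 2 left.
Only 2 left; Data takes them to reach 5.
Total = 20×12 + 17×20 + 10×10 + 24×17 + 19×18 + 6×5 = 1460.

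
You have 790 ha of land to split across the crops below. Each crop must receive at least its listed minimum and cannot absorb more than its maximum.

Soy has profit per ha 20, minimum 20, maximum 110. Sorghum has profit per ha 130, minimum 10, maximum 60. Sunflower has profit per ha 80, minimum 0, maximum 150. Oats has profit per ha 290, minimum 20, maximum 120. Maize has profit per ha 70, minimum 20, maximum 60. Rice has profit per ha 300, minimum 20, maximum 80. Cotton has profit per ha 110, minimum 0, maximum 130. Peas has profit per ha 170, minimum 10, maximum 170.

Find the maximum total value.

Meeting every minimum uses 20+10+0+20+20+20+0+10 = 100 ha, leaving 690.
Rank by profit per ha: Rice 300 > Oats 290 > Peas 170 > Sorghum 130 > Cotton 110 > Sunflower 80 > Maize 70 > Soy 20.
Give Rice 60 more to hit its cap of 80 → 630 left.
Oats takes 100 more to reach its cap of 120 → 530 left.
Give Peas 160 more to hit its cap of 170 → 370 left.
Sorghum takes 50 more to reach its cap of 60 → 320 left.
Cotton takes 130 more to reach its cap of 130 → 190 left.
Give Sunflower 150 more to hit its cap of 150 → 40 left.
Maize: +40 to 60 (cap) → 0 left.
Total = 20×20 + 130×60 + 80×150 + 290×120 + 70×60 + 300×80 + 110×130 + 170×170 = 126400.

126400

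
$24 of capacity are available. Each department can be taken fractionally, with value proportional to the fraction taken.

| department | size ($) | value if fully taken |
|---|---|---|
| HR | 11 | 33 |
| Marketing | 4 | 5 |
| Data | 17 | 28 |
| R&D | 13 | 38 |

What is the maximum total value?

Sort by value density: HR 33/11≈3, R&D 38/13≈2.92, Data 28/17≈1.65, Marketing 5/4≈1.25.
HR: take in full, 11 $ for value 33 — 13 left.
R&D: take in full, 13 $ for value 38 — 0 left.
Total value = 71.

71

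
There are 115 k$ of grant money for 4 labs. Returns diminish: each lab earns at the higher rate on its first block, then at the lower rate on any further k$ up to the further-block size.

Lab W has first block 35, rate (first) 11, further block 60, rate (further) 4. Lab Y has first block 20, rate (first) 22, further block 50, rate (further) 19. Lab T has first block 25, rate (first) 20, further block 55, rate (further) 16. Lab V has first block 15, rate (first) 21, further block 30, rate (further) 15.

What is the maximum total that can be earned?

2285

Rank every tier by rate: Lab Y/tier1 22 > Lab V/tier1 21 > Lab T/tier1 20 > Lab Y/tier2 19 > Lab T/tier2 16 > Lab V/tier2 15 > Lab W/tier1 11 > Lab W/tier2 4.
Lab Y tier1 at 22: fill all 20 → 95 left.
Fill Lab V tier1 block (15 at 21) → 80 left.
Lab T tier1 at 20: fill all 25 → 55 left.
Lab Y/tier2 (19): +50 → 5 left.
Lab T/tier2: +5 of 55 at 16; pool empty.
Total = 22×20 + 21×15 + 20×25 + 19×50 + 16×5 = 2285.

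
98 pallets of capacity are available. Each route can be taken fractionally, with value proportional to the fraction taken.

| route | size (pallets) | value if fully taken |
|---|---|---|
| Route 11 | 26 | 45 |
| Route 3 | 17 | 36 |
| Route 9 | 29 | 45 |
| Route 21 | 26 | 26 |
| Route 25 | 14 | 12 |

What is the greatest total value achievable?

152

Sort by value density: Route 3 36/17≈2.12, Route 11 45/26≈1.73, Route 9 45/29≈1.55, Route 21 26/26≈1, Route 25 12/14≈0.857.
Take all of Route 3 (17 pallets, value 36) — 81 pallets left.
Take all of Route 11 (26 pallets, value 45) — 55 pallets left.
All 29 pallets of Route 9 fit (value 45) — 26 remain.
All 26 pallets of Route 21 fit (value 26) — 0 remain.
Total value = 152.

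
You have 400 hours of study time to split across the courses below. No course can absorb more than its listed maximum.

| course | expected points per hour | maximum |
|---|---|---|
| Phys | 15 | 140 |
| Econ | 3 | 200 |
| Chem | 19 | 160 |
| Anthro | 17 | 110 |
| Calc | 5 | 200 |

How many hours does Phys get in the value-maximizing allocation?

Highest expected points per hour first: Chem 19 > Anthro 17 > Phys 15 > Calc 5 > Econ 3.
Chem: +160 to 160 (cap) → 240 left.
Anthro takes 110 to reach its cap of 110 → 130 left.
Only 130 left; Phys takes them to reach 130.

130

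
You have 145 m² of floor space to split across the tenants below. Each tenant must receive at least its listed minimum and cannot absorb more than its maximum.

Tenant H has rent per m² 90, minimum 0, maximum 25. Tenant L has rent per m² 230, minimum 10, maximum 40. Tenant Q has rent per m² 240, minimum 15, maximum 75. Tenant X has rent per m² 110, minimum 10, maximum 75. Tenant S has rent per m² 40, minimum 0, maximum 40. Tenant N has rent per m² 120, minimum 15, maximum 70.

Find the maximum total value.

30700

Meeting every minimum uses 0+10+15+10+0+15 = 50 m², leaving 95.
Rank by rent per m²: Tenant Q 240 > Tenant L 230 > Tenant N 120 > Tenant X 110 > Tenant H 90 > Tenant S 40.
Give Tenant Q 60 more to hit its cap of 75 → 35 left.
Tenant L: +30 to 40 (cap) → 5 left.
Only 5 left; Tenant N takes them to reach 20.
Total = 230×40 + 240×75 + 110×10 + 120×20 = 30700.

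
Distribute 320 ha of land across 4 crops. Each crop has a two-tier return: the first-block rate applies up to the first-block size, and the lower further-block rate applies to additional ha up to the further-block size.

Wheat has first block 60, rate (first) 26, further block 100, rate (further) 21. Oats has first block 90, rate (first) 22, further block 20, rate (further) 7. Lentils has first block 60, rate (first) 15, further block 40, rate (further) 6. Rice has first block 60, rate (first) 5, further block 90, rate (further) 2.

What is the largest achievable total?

Rank every tier by rate: Wheat/tier1 26 > Oats/tier1 22 > Wheat/tier2 21 > Lentils/tier1 15 > Oats/tier2 7 > Lentils/tier2 6 > Rice/tier1 5 > Rice/tier2 2.
Wheat tier1 at 26: fill all 60 ; 260 left.
Fill Oats tier1 block (90 at 22) ; 170 left.
Fill Wheat tier2 block (100 at 21) ; 70 left.
Fill Lentils tier1 block (60 at 15) ; 10 left.
Oats tier2 at 7: only 10 left, fill 10.
Total = 26×60 + 22×90 + 21×100 + 15×60 + 7×10 = 6610.

6610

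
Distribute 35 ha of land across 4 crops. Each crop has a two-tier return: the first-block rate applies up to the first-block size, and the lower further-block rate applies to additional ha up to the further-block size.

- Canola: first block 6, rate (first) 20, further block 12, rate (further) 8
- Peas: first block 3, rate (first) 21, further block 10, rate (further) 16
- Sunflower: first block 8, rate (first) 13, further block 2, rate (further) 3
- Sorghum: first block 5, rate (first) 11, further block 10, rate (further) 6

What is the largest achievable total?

Treat each block as its own option and order by rate: Peas/tier1 21 > Canola/tier1 20 > Peas/tier2 16 > Sunflower/tier1 13 > Sorghum/tier1 11 > Canola/tier2 8 > Sorghum/tier2 6 > Sunflower/tier2 3.
Fill Peas tier1 block (3 at 21) → 32 left.
Fill Canola tier1 block (6 at 20) → 26 left.
Peas/tier2 (16): +10 → 16 left.
Fill Sunflower tier1 block (8 at 13) → 8 left.
Fill Sorghum tier1 block (5 at 11) → 3 left.
Canola tier2 at 8: only 3 left, fill 3.
Total = 21×3 + 20×6 + 16×10 + 13×8 + 11×5 + 8×3 = 526.

526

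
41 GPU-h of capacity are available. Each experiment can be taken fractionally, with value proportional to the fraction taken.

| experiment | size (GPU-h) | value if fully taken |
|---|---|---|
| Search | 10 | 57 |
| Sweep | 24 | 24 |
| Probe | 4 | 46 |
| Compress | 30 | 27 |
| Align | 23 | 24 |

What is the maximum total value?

131

Rank by value-to-size ratio: Probe 46/4≈11.5, Search 57/10≈5.7, Align 24/23≈1.04, Sweep 24/24≈1, Compress 27/30≈0.9.
Take all of Probe (4 GPU-h, value 46) ; 37 GPU-h left.
Search: take in full, 10 GPU-h for value 57 ; 27 left.
Align: take in full, 23 GPU-h for value 24 ; 4 left.
Only 4 GPU-h remain; take 4/24 of Sweep for value 24×4/24 = 4.
Total value = 131.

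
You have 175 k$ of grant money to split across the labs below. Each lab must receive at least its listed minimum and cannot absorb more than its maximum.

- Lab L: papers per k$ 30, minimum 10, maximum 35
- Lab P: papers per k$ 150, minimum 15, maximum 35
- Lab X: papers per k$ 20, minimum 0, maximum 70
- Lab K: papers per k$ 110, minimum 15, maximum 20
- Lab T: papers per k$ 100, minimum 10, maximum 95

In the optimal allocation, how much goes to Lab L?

25

Meeting every minimum uses 10+15+0+15+10 = 50 k$, leaving 125.
Highest papers per k$ first: Lab P 150 > Lab K 110 > Lab T 100 > Lab L 30 > Lab X 20.
Lab P takes 20 more to reach its cap of 35 ; 105 left.
Give Lab K 5 more to hit its cap of 20 ; 100 left.
Give Lab T 85 more to hit its cap of 95 ; 15 left.
Lab L: +15 (room for 25) → 25. Pool exhausted.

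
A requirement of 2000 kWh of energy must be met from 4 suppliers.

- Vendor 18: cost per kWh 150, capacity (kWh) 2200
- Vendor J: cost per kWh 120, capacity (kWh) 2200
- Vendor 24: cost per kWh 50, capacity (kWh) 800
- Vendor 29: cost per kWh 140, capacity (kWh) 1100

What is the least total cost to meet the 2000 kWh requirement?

Cheapest first:
Vendor 24 at 50: take all 800 kWh → 1200 still needed.
Vendor J (120): take the remaining 1200 → done.
Vendor 29, Vendor 18: unused.
Cost = 800×50 + 1200×120 = 184000.

184000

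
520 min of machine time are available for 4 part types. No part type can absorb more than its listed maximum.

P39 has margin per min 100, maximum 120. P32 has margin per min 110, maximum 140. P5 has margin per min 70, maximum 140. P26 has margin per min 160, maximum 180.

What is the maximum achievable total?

Highest margin per min first: P26 160 > P32 110 > P39 100 > P5 70.
Give P26 180 to hit its cap of 180 → 340 left.
Give P32 140 to hit its cap of 140 → 200 left.
P39 takes 120 to reach its cap of 120 → 80 left.
Only 80 left; P5 takes them to reach 80.
Total = 100×120 + 110×140 + 70×80 + 160×180 = 61800.

61800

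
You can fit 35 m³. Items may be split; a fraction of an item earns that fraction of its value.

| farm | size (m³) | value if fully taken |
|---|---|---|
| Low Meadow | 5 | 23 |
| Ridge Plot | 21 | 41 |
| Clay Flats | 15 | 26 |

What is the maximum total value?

Best value per unit of size first: Low Meadow 23/5≈4.6, Ridge Plot 41/21≈1.95, Clay Flats 26/15≈1.73.
Low Meadow: take in full, 5 m³ for value 23 ; 30 left.
Take all of Ridge Plot (21 m³, value 41) ; 9 m³ left.
Only 9 m³ remain; take 9/15 of Clay Flats for value 26×9/15 = 15.6.
Total value = 79.6.

79.6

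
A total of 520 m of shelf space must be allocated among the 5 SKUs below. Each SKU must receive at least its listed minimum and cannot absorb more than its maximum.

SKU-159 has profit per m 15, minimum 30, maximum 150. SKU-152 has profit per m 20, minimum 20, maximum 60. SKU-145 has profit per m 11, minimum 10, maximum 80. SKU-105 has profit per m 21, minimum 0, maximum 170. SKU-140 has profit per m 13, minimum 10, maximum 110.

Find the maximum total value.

8780

Meeting every minimum uses 30+20+10+0+10 = 70 m, leaving 450.
Rank by profit per m: SKU-105 21 > SKU-152 20 > SKU-159 15 > SKU-140 13 > SKU-145 11.
SKU-105: +170 to 170 (cap) — 280 left.
SKU-152: +40 to 60 (cap) — 240 left.
SKU-159: +120 to 150 (cap) — 120 left.
SKU-140 takes 100 more to reach its cap of 110 — 20 left.
SKU-145: +20 (room for 70) → 30. Pool exhausted.
Total = 15×150 + 20×60 + 11×30 + 21×170 + 13×110 = 8780.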